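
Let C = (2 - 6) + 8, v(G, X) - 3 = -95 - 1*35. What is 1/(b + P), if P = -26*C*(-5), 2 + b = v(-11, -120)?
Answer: 1/391 ≈ 0.0025575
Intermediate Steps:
v(G, X) = -127 (v(G, X) = 3 + (-95 - 1*35) = 3 + (-95 - 35) = 3 - 130 = -127)
C = 4 (C = -4 + 8 = 4)
b = -129 (b = -2 - 127 = -129)
P = 520 (P = -26*4*(-5) = -104*(-5) = 520)
1/(b + P) = 1/(-129 + 520) = 1/391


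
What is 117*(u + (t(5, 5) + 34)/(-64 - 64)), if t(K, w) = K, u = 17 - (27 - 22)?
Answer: 175149/128 ≈ 1368.4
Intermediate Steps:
u = 12 (u = 17 - 1*5 = 17 - 5 = 12)
117*(u + (t(5, 5) + 34)/(-64 - 64)) = 117*(12 + (5 + 34)/(-64 - 64)) = 117*(12 + 39/(-128)) = 117*(12 + 39*(-1/128)) = 117*(12 - 39/128) = 117*(1497/128) = 175149/128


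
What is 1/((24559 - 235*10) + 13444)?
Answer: 1/35653 ≈ 2.8048e-5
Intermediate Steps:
1/((24559 - 235*10) + 13444) = 1/((24559 - 2350) + 13444) = 1/(22209 + 13444) = 1/35653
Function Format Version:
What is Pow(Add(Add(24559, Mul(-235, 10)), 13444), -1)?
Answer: Rational(1, 35653) ≈ 2.8048e-5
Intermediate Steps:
Pow(Add(Add(24559, Mul(-235, 10)), 13444), -1) = Pow(Add(Add(24559, -2350), 13444), -1) = Pow(Add(22209, 13444), -1) = Pow(35653, -1) = Rational(1, 35653)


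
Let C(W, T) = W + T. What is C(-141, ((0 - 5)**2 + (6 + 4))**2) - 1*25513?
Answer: -24429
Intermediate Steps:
C(W, T) = T + W
C(-141, ((0 - 5)**2 + (6 + 4))**2) - 1*25513 = (((0 - 5)**2 + (6 + 4))**2 - 141) - 1*25513 = (((-5)**2 + 10)**2 - 141) - 25513 = ((25 + 10)**2 - 141) - 25513 = (35**2 - 141) - 25513 = (1225 - 141) - 25513 = 1084 - 25513 = -24429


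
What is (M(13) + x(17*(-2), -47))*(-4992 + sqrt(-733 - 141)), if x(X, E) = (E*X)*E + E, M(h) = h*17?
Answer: 374060544 - 74932*I*sqrt(874) ≈ 3.7406e+8 - 2.2153e+6*I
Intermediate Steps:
M(h) = 17*h
x(X, E) = E + X*E**2 (x(X, E) = X*E**2 + E = E + X*E**2)
(M(13) + x(17*(-2), -47))*(-4992 + sqrt(-733 - 141)) = (17*13 - 47*(1 - 799*(-2)))*(-4992 + sqrt(-733 - 141)) = (221 - 47*(1 - 47*(-34)))*(-4992 + sqrt(-874)) = (221 - 47*(1 + 1598))*(-4992 + I*sqrt(874)) = (221 - 47*1599)*(-4992 + I*sqrt(874)) = (221 - 75153)*(-4992 + I*sqrt(874)) = -74932*(-4992 + I*sqrt(874)) = 374060544 - 74932*I*sqrt(874)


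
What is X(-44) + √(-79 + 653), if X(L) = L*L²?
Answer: -85184 + √574 ≈ -85160.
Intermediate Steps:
X(L) = L³
X(-44) + √(-79 + 653) = (-44)³ + √(-79 + 653) = -85184 + √574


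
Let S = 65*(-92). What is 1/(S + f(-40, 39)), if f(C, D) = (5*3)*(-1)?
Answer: -1/5995 ≈ -0.00016681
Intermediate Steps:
S = -5980
f(C, D) = -15 (f(C, D) = 15*(-1) = -15)
1/(S + f(-40, 39)) = 1/(-5980 - 15) = 1/(-5995) = -1/5995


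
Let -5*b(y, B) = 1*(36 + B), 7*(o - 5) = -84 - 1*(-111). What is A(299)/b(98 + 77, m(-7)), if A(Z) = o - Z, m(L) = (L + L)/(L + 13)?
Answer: 30465/707 ≈ 43.091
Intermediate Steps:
m(L) = 2*L/(13 + L) (m(L) = (2*L)/(13 + L) = 2*L/(13 + L))
o = 62/7 (o = 5 + (-84 - 1*(-111))/7 = 5 + (-84 + 111)/7 = 5 + (⅐)*27 = 5 + 27/7 = 62/7 ≈ 8.8571)
b(y, B) = -36/5 - B/5 (b(y, B) = -(36 + B)/5 = -36/5 - B/5)
A(Z) = 62/7 - Z
A(299)/b(98 + 77, m(-7)) = (62/7 - 1*299)/(-36/5 - 2*(-7)/(5*(13 - 7))) = (62/7 - 299)/(-36/5 - 2*(-7)/(5*6)) = -2031/(7*(-36/5 - 2*(-7)/(5*6))) = -2031/(7*(-36/5 - ⅕*(-7/3))) = -2031/(7*(-36/5 + 7/15)) = -2031/(7*(-101/15)) = -2031/7*(-15/101) = 30465/707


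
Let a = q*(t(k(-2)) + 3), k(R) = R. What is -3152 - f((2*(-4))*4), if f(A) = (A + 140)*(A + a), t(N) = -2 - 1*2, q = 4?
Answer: 736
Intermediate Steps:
t(N) = -4 (t(N) = -2 - 2 = -4)
a = -4 (a = 4*(-4 + 3) = 4*(-1) = -4)
f(A) = (-4 + A)*(140 + A) (f(A) = (A + 140)*(A - 4) = (140 + A)*(-4 + A) = (-4 + A)*(140 + A))
-3152 - f((2*(-4))*4) = -3152 - (-560 + ((2*(-4))*4)² + 136*((2*(-4))*4)) = -3152 - (-560 + (-8*4)² + 136*(-8*4)) = -3152 - (-560 + (-32)² + 136*(-32)) = -3152 - (-560 + 1024 - 4352) = -3152 - 1*(-3888) = -3152 + 3888 = 736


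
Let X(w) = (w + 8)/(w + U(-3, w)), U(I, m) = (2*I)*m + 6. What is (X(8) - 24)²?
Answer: 173056/289 ≈ 598.81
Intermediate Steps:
U(I, m) = 6 + 2*I*m (U(I, m) = 2*I*m + 6 = 6 + 2*I*m)
X(w) = (8 + w)/(6 - 5*w) (X(w) = (w + 8)/(w + (6 + 2*(-3)*w)) = (8 + w)/(w + (6 - 6*w)) = (8 + w)/(6 - 5*w))
(X(8) - 24)² = ((-8 - 1*8)/(-6 + 5*8) - 24)² = ((-8 - 8)/(-6 + 40) - 24)² = (-16/34 - 24)² = ((1/34)*(-16) - 24)² = (-8/17 - 24)² = (-416/17)² = 173056/289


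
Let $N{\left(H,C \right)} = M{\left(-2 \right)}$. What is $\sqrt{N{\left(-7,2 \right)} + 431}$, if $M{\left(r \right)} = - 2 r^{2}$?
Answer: $3 \sqrt{47} \approx 20.567$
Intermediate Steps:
$N{\left(H,C \right)} = -8$ ($N{\left(H,C \right)} = - 2 \left(-2\right)^{2} = \left(-2\right) 4 = -8$)
$\sqrt{N{\left(-7,2 \right)} + 431} = \sqrt{-8 + 431} = \sqrt{423} = 3 \sqrt{47}$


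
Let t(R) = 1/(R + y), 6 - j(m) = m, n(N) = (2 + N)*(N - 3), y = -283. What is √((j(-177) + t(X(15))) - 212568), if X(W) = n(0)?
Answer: I*√61379266/17 ≈ 460.85*I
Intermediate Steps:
n(N) = (-3 + N)*(2 + N) (n(N) = (2 + N)*(-3 + N) = (-3 + N)*(2 + N))
X(W) = -6 (X(W) = -6 + 0² - 1*0 = -6 + 0 + 0 = -6)
j(m) = 6 - m
t(R) = 1/(-283 + R) (t(R) = 1/(R - 283) = 1/(-283 + R))
√((j(-177) + t(X(15))) - 212568) = √(((6 - 1*(-177)) + 1/(-283 - 6)) - 212568) = √(((6 + 177) + 1/(-289)) - 212568) = √((183 - 1/289) - 212568) = √(52886/289 - 212568) = √(-61379266/289) = I*√61379266/17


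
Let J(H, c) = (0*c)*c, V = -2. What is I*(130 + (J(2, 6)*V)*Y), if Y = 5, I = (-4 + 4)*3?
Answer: 0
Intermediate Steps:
I = 0 (I = 0*3 = 0)
J(H, c) = 0 (J(H, c) = 0*c = 0)
I*(130 + (J(2, 6)*V)*Y) = 0*(130 + (0*(-2))*5) = 0*(130 + 0*5) = 0*(130 + 0) = 0*130 = 0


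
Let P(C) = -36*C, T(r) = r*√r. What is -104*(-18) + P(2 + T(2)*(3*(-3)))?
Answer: 1800 + 648*√2 ≈ 2716.4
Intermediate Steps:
T(r) = r^(3/2)
-104*(-18) + P(2 + T(2)*(3*(-3))) = -104*(-18) - 36*(2 + 2^(3/2)*(3*(-3))) = 1872 - 36*(2 + (2*√2)*(-9)) = 1872 - 36*(2 - 18*√2) = 1872 + (-72 + 648*√2) = 1800 + 648*√2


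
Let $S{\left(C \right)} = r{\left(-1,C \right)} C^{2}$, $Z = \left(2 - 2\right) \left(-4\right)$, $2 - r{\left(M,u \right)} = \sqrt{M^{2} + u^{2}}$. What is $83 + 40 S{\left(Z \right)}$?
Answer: $83$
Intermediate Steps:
$r{\left(M,u \right)} = 2 - \sqrt{M^{2} + u^{2}}$
$Z = 0$ ($Z = 0 \left(-4\right) = 0$)
$S{\left(C \right)} = C^{2} \left(2 - \sqrt{1 + C^{2}}\right)$ ($S{\left(C \right)} = \left(2 - \sqrt{\left(-1\right)^{2} + C^{2}}\right) C^{2} = \left(2 - \sqrt{1 + C^{2}}\right) C^{2} = C^{2} \left(2 - \sqrt{1 + C^{2}}\right)$)
$83 + 40 S{\left(Z \right)} = 83 + 40 \cdot 0^{2} \left(2 - \sqrt{1 + 0^{2}}\right) = 83 + 40 \cdot 0 \left(2 - \sqrt{1 + 0}\right) = 83 + 40 \cdot 0 \left(2 - \sqrt{1}\right) = 83 + 40 \cdot 0 \left(2 - 1\right) = 83 + 40 \cdot 0 \cdot 1 = 83 + 40 \cdot 0 = 83 + 0 = 83$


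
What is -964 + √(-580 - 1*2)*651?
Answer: -964 + 651*I*√582 ≈ -964.0 + 15705.0*I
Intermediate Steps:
-964 + √(-580 - 1*2)*651 = -964 + √(-580 - 2)*651 = -964 + √(-582)*651 = -964 + (I*√582)*651 = -964 + 651*I*√582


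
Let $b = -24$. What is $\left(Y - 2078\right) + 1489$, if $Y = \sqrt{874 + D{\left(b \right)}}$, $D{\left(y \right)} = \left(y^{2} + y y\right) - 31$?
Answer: $-589 + \sqrt{1995} \approx -544.33$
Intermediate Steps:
$D{\left(y \right)} = -31 + 2 y^{2}$ ($D{\left(y \right)} = \left(y^{2} + y^{2}\right) - 31 = 2 y^{2} - 31 = -31 + 2 y^{2}$)
$Y = \sqrt{1995}$ ($Y = \sqrt{874 - \left(31 - 2 \left(-24\right)^{2}\right)} = \sqrt{874 + \left(-31 + 2 \cdot 576\right)} = \sqrt{874 + \left(-31 + 1152\right)} = \sqrt{874 + 1121} = \sqrt{1995} \approx 44.665$)
$\left(Y - 2078\right) + 1489 = \left(\sqrt{1995} - 2078\right) + 1489 = \left(-2078 + \sqrt{1995}\right) + 1489 = -589 + \sqrt{1995}$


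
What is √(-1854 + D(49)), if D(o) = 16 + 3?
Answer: I*√1835 ≈ 42.837*I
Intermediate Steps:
D(o) = 19
√(-1854 + D(49)) = √(-1854 + 19) = √(-1835) = I*√1835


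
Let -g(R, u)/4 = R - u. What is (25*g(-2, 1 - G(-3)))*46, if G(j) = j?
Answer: 27600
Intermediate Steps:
g(R, u) = -4*R + 4*u (g(R, u) = -4*(R - u) = -4*R + 4*u)
(25*g(-2, 1 - G(-3)))*46 = (25*(-4*(-2) + 4*(1 - 1*(-3))))*46 = (25*(8 + 4*(1 + 3)))*46 = (25*(8 + 4*4))*46 = (25*(8 + 16))*46 = (25*24)*46 = 600*46 = 27600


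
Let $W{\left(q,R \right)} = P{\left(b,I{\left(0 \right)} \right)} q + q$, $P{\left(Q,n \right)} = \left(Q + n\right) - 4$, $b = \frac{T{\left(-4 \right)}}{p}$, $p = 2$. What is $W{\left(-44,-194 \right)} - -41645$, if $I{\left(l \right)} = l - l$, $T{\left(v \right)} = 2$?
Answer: $41733$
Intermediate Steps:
$I{\left(l \right)} = 0$
$b = 1$ ($b = \frac{2}{2} = 2 \cdot \frac{1}{2} = 1$)
$P{\left(Q,n \right)} = -4 + Q + n$
$W{\left(q,R \right)} = - 2 q$ ($W{\left(q,R \right)} = \left(-4 + 1 + 0\right) q + q = - 3 q + q = - 2 q$)
$W{\left(-44,-194 \right)} - -41645 = \left(-2\right) \left(-44\right) - -41645 = 88 + 41645 = 41733$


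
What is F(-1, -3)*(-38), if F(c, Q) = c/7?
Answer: 38/7 ≈ 5.4286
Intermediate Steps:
F(c, Q) = c/7 (F(c, Q) = c*(1/7) = c/7)
F(-1, -3)*(-38) = ((1/7)*(-1))*(-38) = -1/7*(-38) = 38/7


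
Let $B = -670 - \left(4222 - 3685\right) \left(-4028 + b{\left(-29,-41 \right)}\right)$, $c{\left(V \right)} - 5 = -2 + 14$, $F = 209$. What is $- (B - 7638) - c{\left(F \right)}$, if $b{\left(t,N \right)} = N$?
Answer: $-2176762$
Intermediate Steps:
$c{\left(V \right)} = 17$ ($c{\left(V \right)} = 5 + \left(-2 + 14\right) = 5 + 12 = 17$)
$B = 2184383$ ($B = -670 - \left(4222 - 3685\right) \left(-4028 - 41\right) = -670 - 537 \left(-4069\right) = -670 - -2185053 = -670 + 2185053 = 2184383$)
$- (B - 7638) - c{\left(F \right)} = - (2184383 - 7638) - 17 = \left(-1\right) 2176745 - 17 = -2176745 - 17 = -2176762$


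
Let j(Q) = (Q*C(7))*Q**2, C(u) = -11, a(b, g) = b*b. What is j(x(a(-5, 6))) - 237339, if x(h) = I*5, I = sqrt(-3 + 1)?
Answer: -237339 + 2750*I*sqrt(2) ≈ -2.3734e+5 + 3889.1*I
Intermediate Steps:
a(b, g) = b**2
I = I*sqrt(2) (I = sqrt(-2) = I*sqrt(2) ≈ 1.4142*I)
x(h) = 5*I*sqrt(2) (x(h) = (I*sqrt(2))*5 = 5*I*sqrt(2))
j(Q) = -11*Q**3 (j(Q) = (Q*(-11))*Q**2 = (-11*Q)*Q**2 = -11*Q**3)
j(x(a(-5, 6))) - 237339 = -11*(-250*I*sqrt(2)) - 237339 = -(-2750)*I*sqrt(2) - 237339 = 2750*I*sqrt(2) - 237339 = -237339 + 2750*I*sqrt(2)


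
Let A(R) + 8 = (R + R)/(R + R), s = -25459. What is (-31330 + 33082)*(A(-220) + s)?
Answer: -44616432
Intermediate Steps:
A(R) = -7 (A(R) = -8 + (R + R)/(R + R) = -8 + (2*R)/((2*R)) = -8 + (2*R)*(1/(2*R)) = -8 + 1 = -7)
(-31330 + 33082)*(A(-220) + s) = (-31330 + 33082)*(-7 - 25459) = 1752*(-25466) = -44616432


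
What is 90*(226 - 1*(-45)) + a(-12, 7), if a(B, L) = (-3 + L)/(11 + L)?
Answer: 219512/9 ≈ 24390.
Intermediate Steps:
a(B, L) = (-3 + L)/(11 + L)
90*(226 - 1*(-45)) + a(-12, 7) = 90*(226 - 1*(-45)) + (-3 + 7)/(11 + 7) = 90*(226 + 45) + 4/18 = 90*271 + (1/18)*4 = 24390 + 2/9 = 219512/9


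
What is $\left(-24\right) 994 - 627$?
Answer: $-24483$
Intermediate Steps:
$\left(-24\right) 994 - 627 = -23856 - 627 = -24483$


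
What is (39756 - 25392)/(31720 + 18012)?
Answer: 3591/12433 ≈ 0.28883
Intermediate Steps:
(39756 - 25392)/(31720 + 18012) = 14364/49732 = 14364*(1/49732) = 3591/12433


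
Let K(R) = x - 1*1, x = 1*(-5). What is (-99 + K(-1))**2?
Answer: 11025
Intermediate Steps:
x = -5
K(R) = -6 (K(R) = -5 - 1*1 = -5 - 1 = -6)
(-99 + K(-1))**2 = (-99 - 6)**2 = (-105)**2 = 11025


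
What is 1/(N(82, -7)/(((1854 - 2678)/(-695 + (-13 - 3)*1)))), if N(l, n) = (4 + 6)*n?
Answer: -412/24885 ≈ -0.016556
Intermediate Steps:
N(l, n) = 10*n
1/(N(82, -7)/(((1854 - 2678)/(-695 + (-13 - 3)*1)))) = 1/((10*(-7))/(((1854 - 2678)/(-695 + (-13 - 3)*1)))) = 1/(-70/((-824/(-695 - 16*1)))) = 1/(-70/((-824/(-695 - 16)))) = 1/(-70/((-824/(-711)))) = 1/(-70/((-824*(-1/711)))) = 1/(-70/824/711) = 1/(-70*711/824) = 1/(-24885/412) = -412/24885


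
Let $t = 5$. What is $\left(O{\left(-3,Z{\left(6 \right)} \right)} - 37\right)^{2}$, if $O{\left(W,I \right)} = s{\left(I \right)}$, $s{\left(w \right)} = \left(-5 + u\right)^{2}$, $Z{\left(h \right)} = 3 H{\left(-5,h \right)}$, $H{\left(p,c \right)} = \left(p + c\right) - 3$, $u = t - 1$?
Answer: $1296$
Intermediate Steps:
$u = 4$ ($u = 5 - 1 = 4$)
$H{\left(p,c \right)} = -3 + c + p$ ($H{\left(p,c \right)} = \left(c + p\right) - 3 = -3 + c + p$)
$Z{\left(h \right)} = -24 + 3 h$ ($Z{\left(h \right)} = 3 \left(-3 + h - 5\right) = 3 \left(-8 + h\right) = -24 + 3 h$)
$s{\left(w \right)} = 1$ ($s{\left(w \right)} = \left(-5 + 4\right)^{2} = \left(-1\right)^{2} = 1$)
$O{\left(W,I \right)} = 1$
$\left(O{\left(-3,Z{\left(6 \right)} \right)} - 37\right)^{2} = \left(1 - 37\right)^{2} = \left(-36\right)^{2} = 1296$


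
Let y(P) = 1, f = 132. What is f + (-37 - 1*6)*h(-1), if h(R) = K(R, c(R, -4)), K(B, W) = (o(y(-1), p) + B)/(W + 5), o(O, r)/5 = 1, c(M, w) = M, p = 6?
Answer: 89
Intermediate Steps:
o(O, r) = 5 (o(O, r) = 5*1 = 5)
K(B, W) = (5 + B)/(5 + W) (K(B, W) = (5 + B)/(W + 5) = (5 + B)/(5 + W))
h(R) = 1 (h(R) = (5 + R)/(5 + R) = 1)
f + (-37 - 1*6)*h(-1) = 132 + (-37 - 1*6)*1 = 132 + (-37 - 6)*1 = 132 - 43*1 = 132 - 43 = 89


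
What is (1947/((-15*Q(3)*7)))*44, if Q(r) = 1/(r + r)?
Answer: -171336/35 ≈ -4895.3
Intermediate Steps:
Q(r) = 1/(2*r)
(1947/((-15*Q(3)*7)))*44 = (1947/((-15/(2*3)*7)))*44 = (1947/((-15*⅙*7)))*44 = (1947/((-5/2*7)))*44 = (1947/(-35/2))*44 = (1947*(-2/35))*44 = -3894/35*44 = -171336/35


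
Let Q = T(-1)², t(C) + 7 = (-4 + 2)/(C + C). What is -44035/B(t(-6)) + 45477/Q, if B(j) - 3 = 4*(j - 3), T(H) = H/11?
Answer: 599928258/109 ≈ 5.5039e+6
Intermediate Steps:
t(C) = -7 - 1/C (t(C) = -7 + (-4 + 2)/(C + C) = -7 - 2*1/(2*C) = -7 - 1/C)
T(H) = H/11 (T(H) = H*(1/11) = H/11)
B(j) = -9 + 4*j (B(j) = 3 + 4*(j - 3) = 3 + 4*(-3 + j) = 3 + (-12 + 4*j) = -9 + 4*j)
Q = 1/121 (Q = ((1/11)*(-1))² = (-1/11)² = 1/121 ≈ 0.0082645)
-44035/B(t(-6)) + 45477/Q = -44035/(-9 + 4*(-7 - 1/(-6))) + 45477/(1/121) = -44035/(-9 + 4*(-7 - 1*(-⅙))) + 45477*121 = -44035/(-9 + 4*(-7 + ⅙)) + 5502717 = -44035/(-9 + 4*(-41/6)) + 5502717 = -44035/(-9 - 82/3) + 5502717 = -44035/(-109/3) + 5502717 = -44035*(-3/109) + 5502717 = 132105/109 + 5502717 = 599928258/109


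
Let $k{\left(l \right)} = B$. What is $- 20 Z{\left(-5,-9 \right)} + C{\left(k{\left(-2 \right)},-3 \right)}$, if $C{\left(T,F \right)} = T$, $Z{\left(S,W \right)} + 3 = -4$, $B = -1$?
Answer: $139$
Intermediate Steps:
$k{\left(l \right)} = -1$
$Z{\left(S,W \right)} = -7$ ($Z{\left(S,W \right)} = -3 - 4 = -7$)
$- 20 Z{\left(-5,-9 \right)} + C{\left(k{\left(-2 \right)},-3 \right)} = \left(-20\right) \left(-7\right) - 1 = 140 - 1 = 139$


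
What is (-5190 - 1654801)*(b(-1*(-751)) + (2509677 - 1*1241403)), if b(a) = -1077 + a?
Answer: -2104782268468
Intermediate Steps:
(-5190 - 1654801)*(b(-1*(-751)) + (2509677 - 1*1241403)) = (-5190 - 1654801)*((-1077 - 1*(-751)) + (2509677 - 1*1241403)) = -1659991*((-1077 + 751) + (2509677 - 1241403)) = -1659991*(-326 + 1268274) = -1659991*1267948 = -2104782268468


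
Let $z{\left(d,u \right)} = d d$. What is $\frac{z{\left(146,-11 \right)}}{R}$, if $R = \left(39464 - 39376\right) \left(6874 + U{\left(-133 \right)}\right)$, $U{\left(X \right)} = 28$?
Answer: $\frac{5329}{151844} \approx 0.035095$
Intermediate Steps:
$z{\left(d,u \right)} = d^{2}$
$R = 607376$ ($R = \left(39464 - 39376\right) \left(6874 + 28\right) = 88 \cdot 6902 = 607376$)
$\frac{z{\left(146,-11 \right)}}{R} = \frac{146^{2}}{607376} = 21316 \cdot \frac{1}{607376} = \frac{5329}{151844}$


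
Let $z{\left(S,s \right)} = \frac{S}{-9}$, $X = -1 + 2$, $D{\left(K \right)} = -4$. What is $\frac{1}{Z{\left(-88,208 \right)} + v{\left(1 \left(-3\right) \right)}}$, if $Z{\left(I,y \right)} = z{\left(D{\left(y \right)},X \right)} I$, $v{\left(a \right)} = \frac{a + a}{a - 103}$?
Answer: $- \frac{477}{18629} \approx -0.025605$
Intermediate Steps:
$X = 1$
$z{\left(S,s \right)} = - \frac{S}{9}$ ($z{\left(S,s \right)} = S \left(- \frac{1}{9}\right) = - \frac{S}{9}$)
$v{\left(a \right)} = \frac{2 a}{-103 + a}$
$Z{\left(I,y \right)} = \frac{4 I}{9}$ ($Z{\left(I,y \right)} = \left(- \frac{1}{9}\right) \left(-4\right) I = \frac{4 I}{9}$)
$\frac{1}{Z{\left(-88,208 \right)} + v{\left(1 \left(-3\right) \right)}} = \frac{1}{\frac{4}{9} \left(-88\right) + \frac{2 \cdot 1 \left(-3\right)}{-103 + 1 \left(-3\right)}} = \frac{1}{- \frac{352}{9} + 2 \left(-3\right) \frac{1}{-103 - 3}} = \frac{1}{- \frac{352}{9} + 2 \left(-3\right) \frac{1}{-106}} = \frac{1}{- \frac{352}{9} + 2 \left(-3\right) \left(- \frac{1}{106}\right)} = \frac{1}{- \frac{352}{9} + \frac{3}{53}} = \frac{1}{- \frac{18629}{477}} = - \frac{477}{18629}$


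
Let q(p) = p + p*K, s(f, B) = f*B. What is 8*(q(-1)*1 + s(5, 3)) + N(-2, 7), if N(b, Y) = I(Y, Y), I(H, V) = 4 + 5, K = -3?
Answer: 145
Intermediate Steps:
I(H, V) = 9
N(b, Y) = 9
s(f, B) = B*f
q(p) = -2*p (q(p) = p + p*(-3) = p - 3*p = -2*p)
8*(q(-1)*1 + s(5, 3)) + N(-2, 7) = 8*(-2*(-1)*1 + 3*5) + 9 = 8*(2*1 + 15) + 9 = 8*(2 + 15) + 9 = 8*17 + 9 = 136 + 9 = 145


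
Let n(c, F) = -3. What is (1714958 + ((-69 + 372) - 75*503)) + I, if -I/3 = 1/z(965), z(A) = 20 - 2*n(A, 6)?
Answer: 43615933/26 ≈ 1.6775e+6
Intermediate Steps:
z(A) = 26 (z(A) = 20 - 2*(-3) = 20 + 6 = 26)
I = -3/26 ≈ -0.11538
(1714958 + ((-69 + 372) - 75*503)) + I = (1714958 + ((-69 + 372) - 75*503)) - 3/26 = (1714958 + (303 - 37725)) - 3/26 = (1714958 - 37422) - 3/26 = 1677536 - 3/26 = 43615933/26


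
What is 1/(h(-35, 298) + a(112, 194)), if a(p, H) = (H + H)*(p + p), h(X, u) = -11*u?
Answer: 1/83634 ≈ 1.1957e-5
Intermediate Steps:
a(p, H) = 4*H*p (a(p, H) = (2*H)*(2*p) = 4*H*p)
1/(h(-35, 298) + a(112, 194)) = 1/(-11*298 + 4*194*112) = 1/(-3278 + 86912) = 1/83634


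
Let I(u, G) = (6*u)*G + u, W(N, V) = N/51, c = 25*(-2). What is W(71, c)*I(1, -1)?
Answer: -355/51 ≈ -6.9608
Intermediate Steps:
c = -50
W(N, V) = N/51 (W(N, V) = N*(1/51) = N/51)
I(u, G) = u + 6*G*u (I(u, G) = 6*G*u + u = u + 6*G*u)
W(71, c)*I(1, -1) = ((1/51)*71)*(1*(1 + 6*(-1))) = 71*(1*(1 - 6))/51 = 71*(1*(-5))/51 = (71/51)*(-5) = -355/51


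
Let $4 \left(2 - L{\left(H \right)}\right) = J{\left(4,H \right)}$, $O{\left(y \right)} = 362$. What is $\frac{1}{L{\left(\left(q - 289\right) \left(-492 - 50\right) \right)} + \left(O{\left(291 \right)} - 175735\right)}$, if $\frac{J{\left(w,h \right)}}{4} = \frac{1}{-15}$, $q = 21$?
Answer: $- \frac{15}{2630564} \approx -5.7022 \cdot 10^{-6}$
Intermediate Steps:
$J{\left(w,h \right)} = - \frac{4}{15}$ ($J{\left(w,h \right)} = \frac{4}{-15} = 4 \left(- \frac{1}{15}\right) = - \frac{4}{15}$)
$L{\left(H \right)} = \frac{31}{15}$ ($L{\left(H \right)} = 2 - - \frac{1}{15} = 2 + \frac{1}{15} = \frac{31}{15}$)
$\frac{1}{L{\left(\left(q - 289\right) \left(-492 - 50\right) \right)} + \left(O{\left(291 \right)} - 175735\right)} = \frac{1}{\frac{31}{15} + \left(362 - 175735\right)} = \frac{1}{\frac{31}{15} - 175373} = \frac{1}{- \frac{2630564}{15}} = - \frac{15}{2630564}$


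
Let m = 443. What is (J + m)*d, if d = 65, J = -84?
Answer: 23335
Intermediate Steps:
(J + m)*d = (-84 + 443)*65 = 359*65 = 23335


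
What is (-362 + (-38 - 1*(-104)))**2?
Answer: 87616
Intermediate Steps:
(-362 + (-38 - 1*(-104)))**2 = (-362 + (-38 + 104))**2 = (-362 + 66)**2 = (-296)**2 = 87616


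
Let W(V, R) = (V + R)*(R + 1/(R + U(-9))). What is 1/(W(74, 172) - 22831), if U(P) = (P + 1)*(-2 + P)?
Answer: 130/2532653 ≈ 5.1330e-5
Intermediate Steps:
U(P) = (1 + P)*(-2 + P)
W(V, R) = (R + V)*(R + 1/(88 + R)) (W(V, R) = (V + R)*(R + 1/(R + (-2 + (-9)**2 - 1*(-9)))) = (R + V)*(R + 1/(R + (-2 + 81 + 9))) = (R + V)*(R + 1/(R + 88)) = (R + V)*(R + 1/(88 + R)))
1/(W(74, 172) - 22831) = 1/((172 + 74 + 172**3 + 88*172**2 + 74*172**2 + 88*172*74)/(88 + 172) - 22831) = 1/((172 + 74 + 5088448 + 88*29584 + 74*29584 + 1120064)/260 - 22831) = 1/((172 + 74 + 5088448 + 2603392 + 2189216 + 1120064)/260 - 22831) = 1/((1/260)*11001366 - 22831) = 1/(5500683/130 - 22831) = 1/(2532653/130) = 130/2532653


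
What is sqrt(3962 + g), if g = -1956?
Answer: sqrt(2006) ≈ 44.788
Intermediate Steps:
sqrt(3962 + g) = sqrt(3962 - 1956) = sqrt(2006)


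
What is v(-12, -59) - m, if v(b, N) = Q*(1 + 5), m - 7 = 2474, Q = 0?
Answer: -2481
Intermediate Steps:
m = 2481 (m = 7 + 2474 = 2481)
v(b, N) = 0 (v(b, N) = 0*(1 + 5) = 0*6 = 0)
v(-12, -59) - m = 0 - 1*2481 = 0 - 2481 = -2481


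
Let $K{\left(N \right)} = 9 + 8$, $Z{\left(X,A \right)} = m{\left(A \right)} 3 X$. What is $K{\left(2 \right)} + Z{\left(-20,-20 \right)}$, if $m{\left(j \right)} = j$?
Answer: $1217$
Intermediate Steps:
$Z{\left(X,A \right)} = 3 A X$ ($Z{\left(X,A \right)} = A 3 X = 3 A X$)
$K{\left(N \right)} = 17$
$K{\left(2 \right)} + Z{\left(-20,-20 \right)} = 17 + 3 \left(-20\right) \left(-20\right) = 17 + 1200 = 1217$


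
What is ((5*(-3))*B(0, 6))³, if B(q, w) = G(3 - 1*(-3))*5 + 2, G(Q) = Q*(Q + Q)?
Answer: -160103007000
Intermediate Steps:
G(Q) = 2*Q² (G(Q) = Q*(2*Q) = 2*Q²)
B(q, w) = 362 (B(q, w) = (2*(3 - 1*(-3))²)*5 + 2 = (2*(3 + 3)²)*5 + 2 = (2*6²)*5 + 2 = (2*36)*5 + 2 = 72*5 + 2 = 360 + 2 = 362)
((5*(-3))*B(0, 6))³ = ((5*(-3))*362)³ = (-15*362)³ = (-5430)³ = -160103007000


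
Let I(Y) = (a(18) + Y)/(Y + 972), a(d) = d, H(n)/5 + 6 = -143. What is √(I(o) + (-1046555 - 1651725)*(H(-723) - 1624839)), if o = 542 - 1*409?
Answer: √5355758508349974855/1105 ≈ 2.0943e+6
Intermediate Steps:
H(n) = -745 (H(n) = -30 + 5*(-143) = -30 - 715 = -745)
o = 133 (o = 542 - 409 = 133)
I(Y) = (18 + Y)/(972 + Y) (I(Y) = (18 + Y)/(Y + 972) = (18 + Y)/(972 + Y))
√(I(o) + (-1046555 - 1651725)*(H(-723) - 1624839)) = √((18 + 133)/(972 + 133) + (-1046555 - 1651725)*(-745 - 1624839)) = √(151/1105 - 2698280*(-1625584)) = √((1/1105)*151 + 4386280795520) = √(151/1105 + 4386280795520) = √(4846840279049751/1105) = √5355758508349974855/1105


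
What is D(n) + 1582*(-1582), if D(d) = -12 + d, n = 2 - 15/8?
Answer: -20021887/8 ≈ -2.5027e+6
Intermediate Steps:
n = 1/8 (n = 2 - 15*1/8 = 2 - 15/8 = 1/8 ≈ 0.12500)
D(n) + 1582*(-1582) = (-12 + 1/8) + 1582*(-1582) = -95/8 - 2502724 = -20021887/8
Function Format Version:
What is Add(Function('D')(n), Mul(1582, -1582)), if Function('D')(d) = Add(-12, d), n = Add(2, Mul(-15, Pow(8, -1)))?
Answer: Rational(-20021887, 8) ≈ -2.5027e+6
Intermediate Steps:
n = Rational(1, 8) (n = Add(2, Mul(-15, Rational(1, 8))) = Add(2, Rational(-15, 8)) = Rational(1, 8) ≈ 0.12500)
Add(Function('D')(n), Mul(1582, -1582)) = Add(Add(-12, Rational(1, 8)), Mul(1582, -1582)) = Add(Rational(-95, 8), -2502724) = Rational(-20021887, 8)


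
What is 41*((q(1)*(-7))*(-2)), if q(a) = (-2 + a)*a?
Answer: -574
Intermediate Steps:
q(a) = a*(-2 + a)
41*((q(1)*(-7))*(-2)) = 41*(((1*(-2 + 1))*(-7))*(-2)) = 41*(((1*(-1))*(-7))*(-2)) = 41*(-1*(-7)*(-2)) = 41*(7*(-2)) = 41*(-14) = -574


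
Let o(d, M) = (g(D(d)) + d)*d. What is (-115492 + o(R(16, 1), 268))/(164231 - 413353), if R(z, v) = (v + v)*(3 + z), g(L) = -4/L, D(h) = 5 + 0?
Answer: 285196/622805 ≈ 0.45792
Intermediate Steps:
D(h) = 5
R(z, v) = 2*v*(3 + z) (R(z, v) = (2*v)*(3 + z) = 2*v*(3 + z))
o(d, M) = d*(-⅘ + d) (o(d, M) = (-4/5 + d)*d = (-4*⅕ + d)*d = (-⅘ + d)*d = d*(-⅘ + d))
(-115492 + o(R(16, 1), 268))/(164231 - 413353) = (-115492 + (2*1*(3 + 16))*(-4 + 5*(2*1*(3 + 16)))/5)/(164231 - 413353) = (-115492 + (2*1*19)*(-4 + 5*(2*1*19))/5)/(-249122) = (-115492 + (⅕)*38*(-4 + 5*38))*(-1/249122) = (-115492 + (⅕)*38*(-4 + 190))*(-1/249122) = (-115492 + (⅕)*38*186)*(-1/249122) = (-115492 + 7068/5)*(-1/249122) = -570392/5*(-1/249122) = 285196/622805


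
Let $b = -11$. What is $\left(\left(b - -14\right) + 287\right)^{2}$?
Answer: $84100$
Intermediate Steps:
$\left(\left(b - -14\right) + 287\right)^{2} = \left(\left(-11 - -14\right) + 287\right)^{2} = \left(\left(-11 + 14\right) + 287\right)^{2} = \left(3 + 287\right)^{2} = 290^{2} = 84100$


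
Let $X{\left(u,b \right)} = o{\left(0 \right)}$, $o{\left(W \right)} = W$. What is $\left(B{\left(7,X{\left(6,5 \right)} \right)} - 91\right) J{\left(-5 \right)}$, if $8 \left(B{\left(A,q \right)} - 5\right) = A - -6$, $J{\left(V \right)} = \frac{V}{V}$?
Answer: $- \frac{675}{8} \approx -84.375$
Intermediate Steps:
$J{\left(V \right)} = 1$
$X{\left(u,b \right)} = 0$
$B{\left(A,q \right)} = \frac{23}{4} + \frac{A}{8}$ ($B{\left(A,q \right)} = 5 + \frac{A - -6}{8} = 5 + \frac{A + 6}{8} = 5 + \frac{6 + A}{8} = 5 + \left(\frac{3}{4} + \frac{A}{8}\right) = \frac{23}{4} + \frac{A}{8}$)
$\left(B{\left(7,X{\left(6,5 \right)} \right)} - 91\right) J{\left(-5 \right)} = \left(\left(\frac{23}{4} + \frac{1}{8} \cdot 7\right) - 91\right) 1 = \left(\left(\frac{23}{4} + \frac{7}{8}\right) - 91\right) 1 = \left(\frac{53}{8} - 91\right) 1 = \left(- \frac{675}{8}\right) 1 = - \frac{675}{8}$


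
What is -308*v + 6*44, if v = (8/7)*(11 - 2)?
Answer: -2904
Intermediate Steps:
v = 72/7 (v = (8*(⅐))*9 = (8/7)*9 = 72/7 ≈ 10.286)
-308*v + 6*44 = -308*72/7 + 6*44 = -3168 + 264 = -2904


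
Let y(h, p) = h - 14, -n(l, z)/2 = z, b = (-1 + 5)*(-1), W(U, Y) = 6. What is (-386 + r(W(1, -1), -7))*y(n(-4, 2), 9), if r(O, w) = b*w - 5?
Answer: 6534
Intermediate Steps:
b = -4 (b = 4*(-1) = -4)
n(l, z) = -2*z
y(h, p) = -14 + h
r(O, w) = -5 - 4*w (r(O, w) = -4*w - 5 = -5 - 4*w)
(-386 + r(W(1, -1), -7))*y(n(-4, 2), 9) = (-386 + (-5 - 4*(-7)))*(-14 - 2*2) = (-386 + (-5 + 28))*(-14 - 4) = (-386 + 23)*(-18) = -363*(-18) = 6534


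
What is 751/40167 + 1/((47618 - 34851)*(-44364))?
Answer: 141787582007/7583465172132 ≈ 0.018697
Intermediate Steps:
751/40167 + 1/((47618 - 34851)*(-44364)) = 751*(1/40167) - 1/44364/12767 = 751/40167 + (1/12767)*(-1/44364) = 751/40167 - 1/566395188 = 141787582007/7583465172132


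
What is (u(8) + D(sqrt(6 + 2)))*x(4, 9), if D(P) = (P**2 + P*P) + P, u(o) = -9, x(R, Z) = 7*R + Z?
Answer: 259 + 74*sqrt(2) ≈ 363.65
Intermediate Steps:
x(R, Z) = Z + 7*R
D(P) = P + 2*P**2 (D(P) = (P**2 + P**2) + P = 2*P**2 + P = P + 2*P**2)
(u(8) + D(sqrt(6 + 2)))*x(4, 9) = (-9 + sqrt(6 + 2)*(1 + 2*sqrt(6 + 2)))*(9 + 7*4) = (-9 + sqrt(8)*(1 + 2*sqrt(8)))*(9 + 28) = (-9 + (2*sqrt(2))*(1 + 2*(2*sqrt(2))))*37 = (-9 + (2*sqrt(2))*(1 + 4*sqrt(2)))*37 = (-9 + 2*sqrt(2)*(1 + 4*sqrt(2)))*37 = -333 + 74*sqrt(2)*(1 + 4*sqrt(2))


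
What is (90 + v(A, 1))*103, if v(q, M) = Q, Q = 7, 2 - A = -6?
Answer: 9991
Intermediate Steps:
A = 8 (A = 2 - 1*(-6) = 2 + 6 = 8)
v(q, M) = 7
(90 + v(A, 1))*103 = (90 + 7)*103 = 97*103 = 9991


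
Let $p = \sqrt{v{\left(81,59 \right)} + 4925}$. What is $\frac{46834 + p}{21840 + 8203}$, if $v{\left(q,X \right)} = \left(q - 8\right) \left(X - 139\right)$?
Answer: $\frac{46834}{30043} + \frac{i \sqrt{915}}{30043} \approx 1.5589 + 0.0010069 i$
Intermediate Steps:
$v{\left(q,X \right)} = \left(-139 + X\right) \left(-8 + q\right)$ ($v{\left(q,X \right)} = \left(-8 + q\right) \left(-139 + X\right) = \left(-139 + X\right) \left(-8 + q\right)$)
$p = i \sqrt{915}$ ($p = \sqrt{\left(1112 - 11259 - 472 + 59 \cdot 81\right) + 4925} = \sqrt{\left(1112 - 11259 - 472 + 4779\right) + 4925} = \sqrt{-5840 + 4925} = \sqrt{-915} = i \sqrt{915} \approx 30.249 i$)
$\frac{46834 + p}{21840 + 8203} = \frac{46834 + i \sqrt{915}}{21840 + 8203} = \frac{46834 + i \sqrt{915}}{30043} = \left(46834 + i \sqrt{915}\right) \frac{1}{30043} = \frac{46834}{30043} + \frac{i \sqrt{915}}{30043}$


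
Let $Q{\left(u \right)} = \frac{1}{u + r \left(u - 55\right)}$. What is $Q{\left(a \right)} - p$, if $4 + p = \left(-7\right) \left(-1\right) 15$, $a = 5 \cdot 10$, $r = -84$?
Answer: $- \frac{47469}{470} \approx -101.0$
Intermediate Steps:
$a = 50$
$Q{\left(u \right)} = \frac{1}{4620 - 83 u}$ ($Q{\left(u \right)} = \frac{1}{u - 84 \left(u - 55\right)} = \frac{1}{u - 84 \left(-55 + u\right)} = \frac{1}{u - \left(-4620 + 84 u\right)} = \frac{1}{4620 - 83 u}$)
$p = 101$ ($p = -4 + \left(-7\right) \left(-1\right) 15 = -4 + 7 \cdot 15 = -4 + 105 = 101$)
$Q{\left(a \right)} - p = - \frac{1}{-4620 + 83 \cdot 50} - 101 = - \frac{1}{-4620 + 4150} - 101 = - \frac{1}{-470} - 101 = \left(-1\right) \left(- \frac{1}{470}\right) - 101 = \frac{1}{470} - 101 = - \frac{47469}{470}$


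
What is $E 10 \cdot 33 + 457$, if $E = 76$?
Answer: $25537$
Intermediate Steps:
$E 10 \cdot 33 + 457 = 76 \cdot 10 \cdot 33 + 457 = 76 \cdot 330 + 457 = 25080 + 457 = 25537$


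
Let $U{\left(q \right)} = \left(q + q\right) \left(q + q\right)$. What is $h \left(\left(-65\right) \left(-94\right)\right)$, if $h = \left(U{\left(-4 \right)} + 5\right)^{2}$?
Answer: $29089710$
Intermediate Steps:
$U{\left(q \right)} = 4 q^{2}$ ($U{\left(q \right)} = 2 q 2 q = 4 q^{2}$)
$h = 4761$ ($h = \left(4 \left(-4\right)^{2} + 5\right)^{2} = \left(4 \cdot 16 + 5\right)^{2} = \left(64 + 5\right)^{2} = 69^{2} = 4761$)
$h \left(\left(-65\right) \left(-94\right)\right) = 4761 \left(\left(-65\right) \left(-94\right)\right) = 4761 \cdot 6110 = 29089710$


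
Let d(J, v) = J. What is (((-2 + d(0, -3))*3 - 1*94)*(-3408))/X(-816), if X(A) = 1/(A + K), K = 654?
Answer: -55209600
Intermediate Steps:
X(A) = 1/(654 + A) (X(A) = 1/(A + 654) = 1/(654 + A))
(((-2 + d(0, -3))*3 - 1*94)*(-3408))/X(-816) = (((-2 + 0)*3 - 1*94)*(-3408))/(1/(654 - 816)) = ((-2*3 - 94)*(-3408))/(1/(-162)) = ((-6 - 94)*(-3408))/(-1/162) = -100*(-3408)*(-162) = 340800*(-162) = -55209600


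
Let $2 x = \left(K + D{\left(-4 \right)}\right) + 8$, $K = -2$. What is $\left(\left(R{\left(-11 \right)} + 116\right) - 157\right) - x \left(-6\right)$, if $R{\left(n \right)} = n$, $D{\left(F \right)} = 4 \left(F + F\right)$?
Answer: $-130$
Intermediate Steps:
$D{\left(F \right)} = 8 F$ ($D{\left(F \right)} = 4 \cdot 2 F = 8 F$)
$x = -13$ ($x = \frac{\left(-2 + 8 \left(-4\right)\right) + 8}{2} = \frac{\left(-2 - 32\right) + 8}{2} = \frac{-34 + 8}{2} = \frac{1}{2} \left(-26\right) = -13$)
$\left(\left(R{\left(-11 \right)} + 116\right) - 157\right) - x \left(-6\right) = \left(\left(-11 + 116\right) - 157\right) - \left(-13\right) \left(-6\right) = \left(105 - 157\right) - 78 = -52 - 78 = -130$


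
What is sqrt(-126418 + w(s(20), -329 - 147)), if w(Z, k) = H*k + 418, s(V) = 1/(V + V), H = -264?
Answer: 4*I*sqrt(21) ≈ 18.33*I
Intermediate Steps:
s(V) = 1/(2*V)
w(Z, k) = 418 - 264*k (w(Z, k) = -264*k + 418 = 418 - 264*k)
sqrt(-126418 + w(s(20), -329 - 147)) = sqrt(-126418 + (418 - 264*(-329 - 147))) = sqrt(-126418 + (418 - 264*(-476))) = sqrt(-126418 + (418 + 125664)) = sqrt(-126418 + 126082) = sqrt(-336) = 4*I*sqrt(21)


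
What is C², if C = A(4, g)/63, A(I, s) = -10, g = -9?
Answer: 100/3969 ≈ 0.025195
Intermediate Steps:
C = -10/63 ≈ -0.15873
C² = (-10/63)² = 100/3969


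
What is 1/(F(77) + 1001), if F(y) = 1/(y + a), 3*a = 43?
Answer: 274/274277 ≈ 0.00099899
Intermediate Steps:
a = 43/3 (a = (1/3)*43 = 43/3 ≈ 14.333)
F(y) = 1/(43/3 + y) (F(y) = 1/(y + 43/3) = 1/(43/3 + y))
1/(F(77) + 1001) = 1/(3/(43 + 3*77) + 1001) = 1/(3/(43 + 231) + 1001) = 1/(3/274 + 1001) = 1/(274277/274) = 274/274277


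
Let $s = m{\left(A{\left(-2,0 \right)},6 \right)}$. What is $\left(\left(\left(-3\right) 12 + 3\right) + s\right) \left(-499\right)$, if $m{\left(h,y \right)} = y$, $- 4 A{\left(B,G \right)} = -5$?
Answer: $13473$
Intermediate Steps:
$A{\left(B,G \right)} = \frac{5}{4}$ ($A{\left(B,G \right)} = \left(- \frac{1}{4}\right) \left(-5\right) = \frac{5}{4}$)
$s = 6$
$\left(\left(\left(-3\right) 12 + 3\right) + s\right) \left(-499\right) = \left(\left(\left(-3\right) 12 + 3\right) + 6\right) \left(-499\right) = \left(\left(-36 + 3\right) + 6\right) \left(-499\right) = \left(-33 + 6\right) \left(-499\right) = \left(-27\right) \left(-499\right) = 13473$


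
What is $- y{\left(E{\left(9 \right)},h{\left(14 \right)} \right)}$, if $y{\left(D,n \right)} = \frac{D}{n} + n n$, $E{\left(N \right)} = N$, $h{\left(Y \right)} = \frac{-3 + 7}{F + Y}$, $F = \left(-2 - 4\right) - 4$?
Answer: $-10$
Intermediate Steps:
$F = -10$ ($F = -6 - 4 = -10$)
$h{\left(Y \right)} = \frac{4}{-10 + Y}$ ($h{\left(Y \right)} = \frac{-3 + 7}{-10 + Y} = \frac{4}{-10 + Y}$)
$y{\left(D,n \right)} = n^{2} + \frac{D}{n}$ ($y{\left(D,n \right)} = \frac{D}{n} + n^{2} = n^{2} + \frac{D}{n}$)
$- y{\left(E{\left(9 \right)},h{\left(14 \right)} \right)} = - \frac{9 + \left(\frac{4}{-10 + 14}\right)^{3}}{4 \frac{1}{-10 + 14}} = - \frac{9 + \left(\frac{4}{4}\right)^{3}}{4 \cdot \frac{1}{4}} = - \frac{9 + \left(4 \cdot \frac{1}{4}\right)^{3}}{4 \cdot \frac{1}{4}} = - \frac{9 + 1^{3}}{1} = - 1 \left(9 + 1\right) = - 1 \cdot 10 = \left(-1\right) 10 = -10$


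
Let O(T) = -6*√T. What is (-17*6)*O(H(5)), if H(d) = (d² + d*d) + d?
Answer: 612*√55 ≈ 4538.7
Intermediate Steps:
H(d) = d + 2*d² (H(d) = (d² + d²) + d = 2*d² + d = d + 2*d²)
(-17*6)*O(H(5)) = (-17*6)*(-6*√5*√(1 + 2*5)) = -(-612)*√(5*(1 + 10)) = -(-612)*√(5*11) = -(-612)*√55 = 612*√55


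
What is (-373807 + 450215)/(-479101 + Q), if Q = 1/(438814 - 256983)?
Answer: -6946671524/43557706965 ≈ -0.15948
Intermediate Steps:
Q = 1/181831 ≈ 5.4996e-6
(-373807 + 450215)/(-479101 + Q) = (-373807 + 450215)/(-479101 + 1/181831) = 76408/(-87115413930/181831) = 76408*(-181831/87115413930) = -6946671524/43557706965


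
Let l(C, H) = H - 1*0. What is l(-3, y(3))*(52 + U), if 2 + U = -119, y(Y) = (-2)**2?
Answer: -276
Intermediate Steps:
y(Y) = 4
l(C, H) = H (l(C, H) = H + 0 = H)
U = -121 (U = -2 - 119 = -121)
l(-3, y(3))*(52 + U) = 4*(52 - 121) = 4*(-69) = -276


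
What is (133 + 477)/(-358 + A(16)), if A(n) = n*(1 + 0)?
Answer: -305/171 ≈ -1.7836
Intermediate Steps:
A(n) = n (A(n) = n*1 = n)
(133 + 477)/(-358 + A(16)) = (133 + 477)/(-358 + 16) = 610/(-342) = 610*(-1/342) = -305/171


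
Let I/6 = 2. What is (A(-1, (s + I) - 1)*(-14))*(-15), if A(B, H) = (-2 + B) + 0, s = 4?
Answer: -630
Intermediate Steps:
I = 12 (I = 6*2 = 12)
A(B, H) = -2 + B
(A(-1, (s + I) - 1)*(-14))*(-15) = ((-2 - 1)*(-14))*(-15) = -3*(-14)*(-15) = 42*(-15) = -630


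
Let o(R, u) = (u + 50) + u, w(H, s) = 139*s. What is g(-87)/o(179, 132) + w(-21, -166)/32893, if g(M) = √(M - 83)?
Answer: -23074/32893 + I*√170/314 ≈ -0.70149 + 0.041524*I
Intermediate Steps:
g(M) = √(-83 + M)
o(R, u) = 50 + 2*u (o(R, u) = (50 + u) + u = 50 + 2*u)
g(-87)/o(179, 132) + w(-21, -166)/32893 = √(-83 - 87)/(50 + 2*132) + (139*(-166))/32893 = √(-170)/(50 + 264) - 23074*1/32893 = (I*√170)/314 - 23074/32893 = (I*√170)*(1/314) - 23074/32893 = I*√170/314 - 23074/32893 = -23074/32893 + I*√170/314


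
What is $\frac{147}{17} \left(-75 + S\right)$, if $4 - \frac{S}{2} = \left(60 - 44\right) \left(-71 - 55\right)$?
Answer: $\frac{582855}{17} \approx 34286.0$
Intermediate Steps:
$S = 4040$ ($S = 8 - 2 \left(60 - 44\right) \left(-71 - 55\right) = 8 - 2 \cdot 16 \left(-126\right) = 8 - -4032 = 8 + 4032 = 4040$)
$\frac{147}{17} \left(-75 + S\right) = \frac{147}{17} \left(-75 + 4040\right) = 147 \cdot \frac{1}{17} \cdot 3965 = \frac{147}{17} \cdot 3965 = \frac{582855}{17}$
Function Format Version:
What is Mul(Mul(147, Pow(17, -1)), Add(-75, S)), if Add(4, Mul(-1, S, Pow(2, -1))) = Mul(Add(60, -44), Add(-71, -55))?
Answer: Rational(582855, 17) ≈ 34286.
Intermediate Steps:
S = 4040 (S = Add(8, Mul(-2, Mul(Add(60, -44), Add(-71, -55)))) = Add(8, Mul(-2, Mul(16, -126))) = Add(8, Mul(-2, -2016)) = Add(8, 4032) = 4040)
Mul(Mul(147, Pow(17, -1)), Add(-75, S)) = Mul(Mul(147, Pow(17, -1)), Add(-75, 4040)) = Mul(Mul(147, Rational(1, 17)), 3965) = Mul(Rational(147, 17), 3965) = Rational(582855, 17)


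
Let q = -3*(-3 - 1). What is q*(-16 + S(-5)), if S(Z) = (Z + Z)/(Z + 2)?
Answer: -152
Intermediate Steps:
S(Z) = 2*Z/(2 + Z) (S(Z) = (2*Z)/(2 + Z) = 2*Z/(2 + Z))
q = 12 (q = -3*(-4) = 12)
q*(-16 + S(-5)) = 12*(-16 + 2*(-5)/(2 - 5)) = 12*(-16 + 2*(-5)/(-3)) = 12*(-16 + 2*(-5)*(-⅓)) = 12*(-16 + 10/3) = 12*(-38/3) = -152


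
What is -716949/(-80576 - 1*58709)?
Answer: 716949/139285 ≈ 5.1474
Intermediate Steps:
-716949/(-80576 - 1*58709) = -716949/(-80576 - 58709) = -716949/(-139285) = -716949*(-1/139285) = 716949/139285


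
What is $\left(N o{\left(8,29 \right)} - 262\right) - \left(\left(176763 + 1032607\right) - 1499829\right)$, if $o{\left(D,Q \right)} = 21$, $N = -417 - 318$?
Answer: $274762$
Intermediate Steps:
$N = -735$ ($N = -417 - 318 = -735$)
$\left(N o{\left(8,29 \right)} - 262\right) - \left(\left(176763 + 1032607\right) - 1499829\right) = \left(\left(-735\right) 21 - 262\right) - \left(\left(176763 + 1032607\right) - 1499829\right) = \left(-15435 - 262\right) - \left(1209370 - 1499829\right) = -15697 - -290459 = -15697 + 290459 = 274762$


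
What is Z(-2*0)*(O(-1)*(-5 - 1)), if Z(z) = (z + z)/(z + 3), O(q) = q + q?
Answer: 0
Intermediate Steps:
O(q) = 2*q
Z(z) = 2*z/(3 + z) (Z(z) = (2*z)/(3 + z) = 2*z/(3 + z))
Z(-2*0)*(O(-1)*(-5 - 1)) = (2*(-2*0)/(3 - 2*0))*((2*(-1))*(-5 - 1)) = (2*0/(3 + 0))*(-2*(-6)) = (2*0/3)*12 = (2*0*(⅓))*12 = 0*12 = 0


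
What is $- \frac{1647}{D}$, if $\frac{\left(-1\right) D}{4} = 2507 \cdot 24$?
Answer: $\frac{549}{80224} \approx 0.0068433$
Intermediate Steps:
$D = -240672$ ($D = - 4 \cdot 2507 \cdot 24 = \left(-4\right) 60168 = -240672$)
$- \frac{1647}{D} = - \frac{1647}{-240672} = \left(-1647\right) \left(- \frac{1}{240672}\right) = \frac{549}{80224}$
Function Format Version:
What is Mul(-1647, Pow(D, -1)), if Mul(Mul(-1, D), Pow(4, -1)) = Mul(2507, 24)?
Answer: Rational(549, 80224) ≈ 0.0068433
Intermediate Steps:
D = -240672 (D = Mul(-4, Mul(2507, 24)) = Mul(-4, 60168) = -240672)
Mul(-1647, Pow(D, -1)) = Mul(-1647, Pow(-240672, -1)) = Mul(-1647, Rational(-1, 240672)) = Rational(549, 80224)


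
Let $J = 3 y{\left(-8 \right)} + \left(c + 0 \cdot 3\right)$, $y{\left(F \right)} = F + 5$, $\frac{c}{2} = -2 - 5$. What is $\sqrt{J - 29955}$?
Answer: $i \sqrt{29978} \approx 173.14 i$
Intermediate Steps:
$c = -14$ ($c = 2 \left(-2 - 5\right) = 2 \left(-7\right) = -14$)
$y{\left(F \right)} = 5 + F$
$J = -23$ ($J = 3 \left(5 - 8\right) + \left(-14 + 0 \cdot 3\right) = 3 \left(-3\right) + \left(-14 + 0\right) = -9 - 14 = -23$)
$\sqrt{J - 29955} = \sqrt{-23 - 29955} = \sqrt{-29978} = i \sqrt{29978}$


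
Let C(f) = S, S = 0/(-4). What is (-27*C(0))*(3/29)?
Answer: 0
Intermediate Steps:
S = 0 (S = 0*(-¼) = 0)
C(f) = 0
(-27*C(0))*(3/29) = (-27*0)*(3/29) = 0*(3*(1/29)) = 0*(3/29) = 0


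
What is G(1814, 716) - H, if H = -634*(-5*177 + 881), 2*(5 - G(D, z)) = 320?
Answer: -2691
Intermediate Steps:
G(D, z) = -155 (G(D, z) = 5 - ½*320 = 5 - 160 = -155)
H = 2536 (H = -634*(-885 + 881) = -634*(-4) = 2536)
G(1814, 716) - H = -155 - 1*2536 = -155 - 2536 = -2691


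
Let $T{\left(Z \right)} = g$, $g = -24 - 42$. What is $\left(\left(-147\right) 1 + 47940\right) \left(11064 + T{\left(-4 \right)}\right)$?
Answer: $525627414$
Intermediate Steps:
$g = -66$
$T{\left(Z \right)} = -66$
$\left(\left(-147\right) 1 + 47940\right) \left(11064 + T{\left(-4 \right)}\right) = \left(\left(-147\right) 1 + 47940\right) \left(11064 - 66\right) = \left(-147 + 47940\right) 10998 = 47793 \cdot 10998 = 525627414$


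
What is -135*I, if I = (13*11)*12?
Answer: -231660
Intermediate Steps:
I = 1716 (I = 143*12 = 1716)
-135*I = -135*1716 = -231660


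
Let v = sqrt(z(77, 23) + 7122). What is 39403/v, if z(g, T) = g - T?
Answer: 3031*sqrt(1794)/276 ≈ 465.14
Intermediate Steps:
v = 2*sqrt(1794) (v = sqrt((77 - 1*23) + 7122) = sqrt((77 - 23) + 7122) = sqrt(54 + 7122) = sqrt(7176) = 2*sqrt(1794) ≈ 84.711)
39403/v = 39403/((2*sqrt(1794))) = 39403*(sqrt(1794)/3588) = 3031*sqrt(1794)/276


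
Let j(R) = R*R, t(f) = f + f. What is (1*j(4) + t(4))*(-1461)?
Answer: -35064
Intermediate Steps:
t(f) = 2*f
j(R) = R²
(1*j(4) + t(4))*(-1461) = (1*4² + 2*4)*(-1461) = (1*16 + 8)*(-1461) = (16 + 8)*(-1461) = 24*(-1461) = -35064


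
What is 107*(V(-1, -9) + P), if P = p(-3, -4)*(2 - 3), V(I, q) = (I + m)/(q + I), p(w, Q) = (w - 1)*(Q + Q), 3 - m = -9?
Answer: -35417/10 ≈ -3541.7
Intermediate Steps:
m = 12 (m = 3 - 1*(-9) = 3 + 9 = 12)
p(w, Q) = 2*Q*(-1 + w) (p(w, Q) = (-1 + w)*(2*Q) = 2*Q*(-1 + w))
V(I, q) = (12 + I)/(I + q) (V(I, q) = (I + 12)/(q + I) = (12 + I)/(I + q))
P = -32 (P = (2*(-4)*(-1 - 3))*(2 - 3) = (2*(-4)*(-4))*(-1) = 32*(-1) = -32)
107*(V(-1, -9) + P) = 107*((12 - 1)/(-1 - 9) - 32) = 107*(11/(-10) - 32) = 107*(-⅒*11 - 32) = 107*(-11/10 - 32) = 107*(-331/10) = -35417/10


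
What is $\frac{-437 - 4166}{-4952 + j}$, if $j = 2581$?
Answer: $\frac{4603}{2371} \approx 1.9414$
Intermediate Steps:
$\frac{-437 - 4166}{-4952 + j} = \frac{-437 - 4166}{-4952 + 2581} = - \frac{4603}{-2371} = \left(-4603\right) \left(- \frac{1}{2371}\right) = \frac{4603}{2371}$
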